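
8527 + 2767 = 11294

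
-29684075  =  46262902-75946977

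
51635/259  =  51635/259 = 199.36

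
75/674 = 75/674 = 0.11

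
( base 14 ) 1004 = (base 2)101010111100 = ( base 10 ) 2748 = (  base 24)4ic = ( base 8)5274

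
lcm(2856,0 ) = 0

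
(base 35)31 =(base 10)106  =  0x6A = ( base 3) 10221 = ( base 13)82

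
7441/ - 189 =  - 40 + 17/27 =- 39.37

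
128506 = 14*9179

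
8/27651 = 8/27651 = 0.00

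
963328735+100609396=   1063938131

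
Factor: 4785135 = 3^1 * 5^1* 149^1*2141^1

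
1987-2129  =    -  142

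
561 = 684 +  - 123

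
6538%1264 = 218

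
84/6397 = 84/6397= 0.01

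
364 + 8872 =9236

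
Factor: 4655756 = 2^2*7^1 * 17^1*9781^1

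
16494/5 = 3298+4/5  =  3298.80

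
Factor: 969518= 2^1*11^1 * 127^1*347^1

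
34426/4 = 8606 + 1/2 = 8606.50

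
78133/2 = 39066 + 1/2  =  39066.50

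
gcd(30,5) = 5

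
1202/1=1202= 1202.00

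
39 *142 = 5538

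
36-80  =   - 44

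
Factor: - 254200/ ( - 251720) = 5^1*7^( - 1) * 29^( - 1)*41^1 = 205/203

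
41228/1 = 41228 = 41228.00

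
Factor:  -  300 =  - 2^2*3^1*5^2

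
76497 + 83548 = 160045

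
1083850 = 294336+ 789514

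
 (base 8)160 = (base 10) 112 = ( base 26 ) 48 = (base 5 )422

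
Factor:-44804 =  - 2^2 * 23^1*487^1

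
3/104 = 3/104= 0.03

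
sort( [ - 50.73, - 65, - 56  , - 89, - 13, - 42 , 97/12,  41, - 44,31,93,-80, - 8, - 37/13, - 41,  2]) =[ - 89, - 80, - 65, - 56, - 50.73, - 44, - 42,-41  , - 13,  -  8, - 37/13 , 2,  97/12,  31,41 , 93]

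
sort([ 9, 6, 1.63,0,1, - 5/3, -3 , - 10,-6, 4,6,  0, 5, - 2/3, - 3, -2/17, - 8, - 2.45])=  [ - 10 ,-8,  -  6, - 3, - 3,-2.45,-5/3, - 2/3,-2/17 , 0,0,1,1.63, 4,5, 6,6,9] 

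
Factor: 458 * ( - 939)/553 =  - 430062/553 = -2^1*3^1 * 7^( - 1)*79^ ( - 1 )*229^1 * 313^1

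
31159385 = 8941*3485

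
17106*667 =11409702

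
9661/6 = 9661/6 = 1610.17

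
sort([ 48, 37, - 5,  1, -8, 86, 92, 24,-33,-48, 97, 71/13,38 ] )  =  [-48, - 33, - 8, - 5,  1, 71/13, 24,37,38 , 48, 86,92,97]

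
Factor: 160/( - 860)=-8/43 = - 2^3*43^( - 1 ) 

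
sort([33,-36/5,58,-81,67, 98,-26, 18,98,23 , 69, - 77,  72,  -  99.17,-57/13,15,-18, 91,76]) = [ - 99.17, - 81 , - 77,  -  26, - 18, - 36/5,  -  57/13,15, 18,23, 33, 58,67, 69,72,76 , 91, 98,98 ] 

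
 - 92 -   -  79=- 13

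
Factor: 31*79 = 2449 = 31^1*79^1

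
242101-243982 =-1881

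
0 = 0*85343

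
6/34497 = 2/11499=0.00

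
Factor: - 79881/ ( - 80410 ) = 2^(- 1)*3^1*5^(-1 )*11^( - 1)*17^( - 1 )*43^( - 1)*26627^1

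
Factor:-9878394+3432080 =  - 2^1*7^1  *460451^1 = - 6446314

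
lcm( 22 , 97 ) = 2134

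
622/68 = 9+5/34 = 9.15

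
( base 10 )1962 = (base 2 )11110101010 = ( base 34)1no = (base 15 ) 8ac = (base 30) 25c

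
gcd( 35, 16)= 1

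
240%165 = 75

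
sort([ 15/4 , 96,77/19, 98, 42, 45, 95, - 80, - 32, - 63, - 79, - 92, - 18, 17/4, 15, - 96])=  [ - 96, - 92, - 80, - 79, - 63, - 32, - 18, 15/4,77/19, 17/4, 15,42, 45 , 95, 96 , 98 ] 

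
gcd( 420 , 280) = 140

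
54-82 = -28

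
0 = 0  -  0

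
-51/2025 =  -17/675= - 0.03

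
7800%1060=380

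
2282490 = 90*25361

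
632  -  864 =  - 232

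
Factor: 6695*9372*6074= 381116409960 = 2^3*3^1*5^1*11^1*13^1*71^1*103^1*3037^1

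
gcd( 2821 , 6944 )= 217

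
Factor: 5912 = 2^3*739^1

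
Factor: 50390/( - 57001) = -2^1* 5^1*7^(-1) * 17^(-1 )  *479^( - 1)*5039^1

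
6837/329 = 6837/329 = 20.78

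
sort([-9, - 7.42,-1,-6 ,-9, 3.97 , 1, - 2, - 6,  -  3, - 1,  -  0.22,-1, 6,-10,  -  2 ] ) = [ - 10, -9,-9 , - 7.42,-6, - 6, - 3, - 2, - 2, - 1, - 1, -1, - 0.22, 1,3.97,6]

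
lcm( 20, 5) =20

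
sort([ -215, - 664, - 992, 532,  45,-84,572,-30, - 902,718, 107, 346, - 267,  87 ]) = [-992, - 902, - 664,  -  267, - 215, - 84  , - 30,45, 87,  107, 346, 532,572, 718 ] 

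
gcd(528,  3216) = 48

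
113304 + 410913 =524217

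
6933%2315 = 2303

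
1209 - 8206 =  - 6997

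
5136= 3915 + 1221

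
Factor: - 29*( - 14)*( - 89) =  - 36134=- 2^1*7^1*29^1 * 89^1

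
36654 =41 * 894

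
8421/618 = 13 + 129/206= 13.63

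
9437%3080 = 197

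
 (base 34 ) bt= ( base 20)103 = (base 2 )110010011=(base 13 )250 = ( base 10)403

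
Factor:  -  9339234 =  - 2^1*3^1 * 227^1*6857^1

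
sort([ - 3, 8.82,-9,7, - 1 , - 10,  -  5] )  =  [ -10,-9,-5, - 3, - 1,7, 8.82]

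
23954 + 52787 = 76741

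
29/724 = 29/724 = 0.04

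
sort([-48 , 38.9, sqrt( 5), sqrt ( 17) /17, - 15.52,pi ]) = [ - 48, - 15.52, sqrt( 17)/17,  sqrt( 5 ), pi  ,  38.9] 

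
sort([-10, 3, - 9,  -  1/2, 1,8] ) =[-10,  -  9, - 1/2, 1,3,  8 ] 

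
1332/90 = 14 + 4/5=14.80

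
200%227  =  200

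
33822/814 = 16911/407= 41.55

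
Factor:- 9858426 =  -2^1*3^1*617^1*2663^1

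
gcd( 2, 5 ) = 1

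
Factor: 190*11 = 2^1*5^1*11^1*19^1 = 2090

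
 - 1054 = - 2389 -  - 1335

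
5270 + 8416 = 13686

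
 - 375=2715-3090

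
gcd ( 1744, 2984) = 8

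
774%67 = 37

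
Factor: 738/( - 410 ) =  - 9/5 = -3^2 *5^(-1)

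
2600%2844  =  2600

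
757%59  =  49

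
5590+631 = 6221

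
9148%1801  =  143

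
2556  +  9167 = 11723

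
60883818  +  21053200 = 81937018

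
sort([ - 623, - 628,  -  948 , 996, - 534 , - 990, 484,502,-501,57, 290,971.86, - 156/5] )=[ -990,-948,-628, - 623, - 534, - 501, - 156/5,57, 290 , 484,502,  971.86,996] 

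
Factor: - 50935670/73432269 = - 2^1*3^( -2 )*5^1*97^1*409^ ( - 1 )*19949^(-1 )*52511^1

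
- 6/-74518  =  3/37259 = 0.00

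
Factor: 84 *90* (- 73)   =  -551880 = - 2^3*3^3*5^1*7^1 * 73^1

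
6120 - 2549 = 3571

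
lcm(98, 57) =5586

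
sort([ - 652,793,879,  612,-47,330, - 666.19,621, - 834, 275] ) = [ - 834, - 666.19, - 652,  -  47,275,330,612,621,793,879] 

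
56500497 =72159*783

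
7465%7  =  3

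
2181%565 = 486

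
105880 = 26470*4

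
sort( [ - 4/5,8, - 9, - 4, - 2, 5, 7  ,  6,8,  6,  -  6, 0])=[-9, - 6, - 4, - 2,-4/5, 0, 5 , 6, 6, 7,8, 8 ]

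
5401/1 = 5401 = 5401.00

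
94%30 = 4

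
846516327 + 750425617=1596941944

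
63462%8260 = 5642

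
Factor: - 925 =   -  5^2 * 37^1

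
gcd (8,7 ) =1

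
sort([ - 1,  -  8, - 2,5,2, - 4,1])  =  [ - 8, - 4 , - 2, - 1,  1,2,5]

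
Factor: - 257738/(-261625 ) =2^1*5^( - 3) * 7^( - 1) * 431^1  =  862/875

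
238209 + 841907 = 1080116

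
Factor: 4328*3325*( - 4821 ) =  - 2^3*3^1*5^2 * 7^1*19^1*541^1*1607^1 =- 69377082600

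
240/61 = 240/61=3.93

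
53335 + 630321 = 683656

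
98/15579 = 98/15579  =  0.01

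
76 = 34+42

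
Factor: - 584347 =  - 584347^1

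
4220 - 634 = 3586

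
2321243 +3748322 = 6069565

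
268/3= 268/3 = 89.33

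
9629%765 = 449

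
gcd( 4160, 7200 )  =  160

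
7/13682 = 7/13682 = 0.00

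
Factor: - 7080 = -2^3 *3^1*5^1*59^1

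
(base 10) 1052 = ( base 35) u2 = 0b10000011100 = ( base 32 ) 10S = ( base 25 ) 1h2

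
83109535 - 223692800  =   - 140583265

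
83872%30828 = 22216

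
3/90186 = 1/30062   =  0.00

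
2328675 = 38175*61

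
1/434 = 1/434= 0.00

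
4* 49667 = 198668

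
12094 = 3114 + 8980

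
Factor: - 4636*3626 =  - 16810136 = - 2^3*7^2 * 19^1*37^1 * 61^1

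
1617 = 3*539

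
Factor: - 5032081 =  - 5032081^1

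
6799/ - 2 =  - 6799/2= -  3399.50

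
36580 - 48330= - 11750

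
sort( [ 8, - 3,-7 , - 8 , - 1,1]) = [ - 8, - 7,-3,-1, 1,  8]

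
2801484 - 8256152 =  - 5454668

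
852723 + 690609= 1543332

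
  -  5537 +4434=  -  1103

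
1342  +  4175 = 5517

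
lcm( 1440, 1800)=7200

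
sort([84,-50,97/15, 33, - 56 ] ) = [ - 56, - 50, 97/15  ,  33,  84]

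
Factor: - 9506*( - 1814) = 17243884  =  2^2*7^2 * 97^1*907^1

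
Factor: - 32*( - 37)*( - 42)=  - 49728= - 2^6*3^1*7^1*37^1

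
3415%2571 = 844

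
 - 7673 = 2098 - 9771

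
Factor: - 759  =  -3^1*11^1*23^1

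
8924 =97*92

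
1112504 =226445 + 886059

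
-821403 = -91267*9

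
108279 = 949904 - 841625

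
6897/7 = 985+2/7 = 985.29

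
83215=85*979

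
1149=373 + 776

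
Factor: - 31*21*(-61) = 3^1*7^1*31^1*61^1 = 39711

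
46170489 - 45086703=1083786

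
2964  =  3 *988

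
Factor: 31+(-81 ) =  - 50 = - 2^1*5^2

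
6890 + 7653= 14543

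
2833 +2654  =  5487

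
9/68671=9/68671 = 0.00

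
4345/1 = 4345= 4345.00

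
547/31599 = 547/31599  =  0.02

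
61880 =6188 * 10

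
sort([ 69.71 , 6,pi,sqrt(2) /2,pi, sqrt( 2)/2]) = [ sqrt (2 ) /2, sqrt( 2 ) /2,pi, pi,  6, 69.71]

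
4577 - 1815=2762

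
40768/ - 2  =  -20384 + 0/1=- 20384.00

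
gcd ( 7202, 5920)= 2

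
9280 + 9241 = 18521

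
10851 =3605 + 7246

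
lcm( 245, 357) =12495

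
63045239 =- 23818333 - -86863572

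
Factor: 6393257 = 13^1 * 491789^1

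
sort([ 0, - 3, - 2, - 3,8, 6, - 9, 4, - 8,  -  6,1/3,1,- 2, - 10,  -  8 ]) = [ - 10, - 9, - 8, - 8,  -  6  ,- 3,-3, - 2, - 2,0,1/3,1,4, 6,8] 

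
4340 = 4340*1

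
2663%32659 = 2663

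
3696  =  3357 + 339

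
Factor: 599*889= 7^1*127^1*599^1= 532511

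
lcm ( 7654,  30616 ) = 30616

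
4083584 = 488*8368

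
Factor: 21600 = 2^5*3^3*5^2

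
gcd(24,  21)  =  3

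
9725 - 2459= 7266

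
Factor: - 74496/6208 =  - 12 = - 2^2*3^1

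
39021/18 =2167 + 5/6 =2167.83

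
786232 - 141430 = 644802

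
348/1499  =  348/1499 = 0.23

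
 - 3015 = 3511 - 6526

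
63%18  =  9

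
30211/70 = 431 + 41/70   =  431.59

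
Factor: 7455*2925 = 21805875=3^3*5^3*7^1*13^1 * 71^1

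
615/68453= 615/68453 = 0.01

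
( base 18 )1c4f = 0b10011001001111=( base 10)9807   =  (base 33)906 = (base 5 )303212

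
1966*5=9830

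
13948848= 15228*916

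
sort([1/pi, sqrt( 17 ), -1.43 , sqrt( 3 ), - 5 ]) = [-5,-1.43, 1/pi, sqrt(3 ), sqrt(  17 ) ]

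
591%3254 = 591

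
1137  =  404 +733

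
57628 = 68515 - 10887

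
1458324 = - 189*(  -  7716 )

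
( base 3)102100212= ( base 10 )8285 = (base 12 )4965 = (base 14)303b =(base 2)10000001011101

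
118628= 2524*47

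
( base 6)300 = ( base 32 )3C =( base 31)3f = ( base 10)108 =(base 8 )154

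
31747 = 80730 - 48983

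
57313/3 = 57313/3 = 19104.33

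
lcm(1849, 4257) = 183051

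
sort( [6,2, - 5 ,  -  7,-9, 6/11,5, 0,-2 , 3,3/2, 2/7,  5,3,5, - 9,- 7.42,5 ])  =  [ - 9 , - 9, - 7.42, - 7, - 5, - 2, 0,  2/7, 6/11 , 3/2,2, 3, 3,5,  5, 5, 5, 6 ] 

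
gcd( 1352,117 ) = 13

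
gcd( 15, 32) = 1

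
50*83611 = 4180550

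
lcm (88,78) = 3432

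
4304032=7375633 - 3071601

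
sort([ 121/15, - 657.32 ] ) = [ - 657.32,121/15 ]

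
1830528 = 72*25424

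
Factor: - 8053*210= - 2^1*3^1  *  5^1 * 7^1*8053^1 = - 1691130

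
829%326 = 177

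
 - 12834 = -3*4278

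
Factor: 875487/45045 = 291829/15015 =3^(  -  1 )*5^(  -  1)*7^( - 1 )*11^ (-1 )*13^(-1 )*291829^1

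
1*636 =636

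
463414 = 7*66202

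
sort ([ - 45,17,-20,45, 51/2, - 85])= [ - 85, - 45, - 20, 17,51/2,45]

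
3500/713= 3500/713 = 4.91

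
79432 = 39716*2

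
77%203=77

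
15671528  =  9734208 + 5937320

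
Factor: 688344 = 2^3*3^1*23^1 * 29^1*43^1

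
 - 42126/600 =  - 71 + 79/100   =  - 70.21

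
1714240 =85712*20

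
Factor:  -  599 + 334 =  - 265 = -  5^1*53^1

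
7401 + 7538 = 14939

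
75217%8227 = 1174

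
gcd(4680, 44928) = 936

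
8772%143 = 49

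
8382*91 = 762762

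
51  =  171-120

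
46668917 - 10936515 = 35732402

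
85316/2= 42658 = 42658.00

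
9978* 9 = 89802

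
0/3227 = 0=0.00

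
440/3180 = 22/159 = 0.14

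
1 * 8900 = 8900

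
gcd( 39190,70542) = 7838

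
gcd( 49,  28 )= 7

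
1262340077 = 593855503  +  668484574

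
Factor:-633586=  -  2^1 * 316793^1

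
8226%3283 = 1660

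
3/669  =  1/223 = 0.00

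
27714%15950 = 11764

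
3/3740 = 3/3740 = 0.00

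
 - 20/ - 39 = 20/39=0.51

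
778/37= 21 + 1/37 = 21.03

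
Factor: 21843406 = 2^1 * 13^1 * 31^1 * 41^1 *661^1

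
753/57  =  13+ 4/19 = 13.21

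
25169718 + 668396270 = 693565988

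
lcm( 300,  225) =900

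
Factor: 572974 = 2^1*286487^1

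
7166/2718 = 2+865/1359 = 2.64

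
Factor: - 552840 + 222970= - 2^1 * 5^1*32987^1 =-329870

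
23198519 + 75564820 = 98763339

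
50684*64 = 3243776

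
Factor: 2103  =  3^1 * 701^1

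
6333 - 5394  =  939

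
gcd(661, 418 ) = 1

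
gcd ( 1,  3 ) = 1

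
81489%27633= 26223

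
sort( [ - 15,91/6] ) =[ - 15, 91/6]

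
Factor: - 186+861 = 675 =3^3* 5^2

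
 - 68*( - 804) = 54672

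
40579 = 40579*1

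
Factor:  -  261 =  - 3^2*29^1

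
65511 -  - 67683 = 133194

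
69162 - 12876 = 56286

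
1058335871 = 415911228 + 642424643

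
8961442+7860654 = 16822096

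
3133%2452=681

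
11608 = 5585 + 6023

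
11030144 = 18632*592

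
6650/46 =144+13/23 = 144.57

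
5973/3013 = 1+2960/3013 = 1.98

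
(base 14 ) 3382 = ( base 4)2023212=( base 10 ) 8934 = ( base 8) 21346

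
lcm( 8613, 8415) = 732105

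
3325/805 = 95/23 = 4.13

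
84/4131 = 28/1377 = 0.02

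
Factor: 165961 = 165961^1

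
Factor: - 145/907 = -5^1 * 29^1*907^( - 1)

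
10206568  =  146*69908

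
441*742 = 327222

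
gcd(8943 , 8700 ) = 3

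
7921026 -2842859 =5078167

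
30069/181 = 166 + 23/181= 166.13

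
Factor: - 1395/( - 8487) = 155/943  =  5^1*23^ ( - 1)*31^1 * 41^( - 1 )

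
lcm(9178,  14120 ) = 183560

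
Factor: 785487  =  3^1*107^1*2447^1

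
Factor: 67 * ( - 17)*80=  - 2^4*5^1*17^1*67^1=- 91120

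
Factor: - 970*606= - 2^2*3^1*5^1*97^1 * 101^1 = -  587820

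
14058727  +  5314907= 19373634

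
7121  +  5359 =12480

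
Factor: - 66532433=-11^1 * 19^1*318337^1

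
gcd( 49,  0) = 49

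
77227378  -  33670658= 43556720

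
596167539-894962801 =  - 298795262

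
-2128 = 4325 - 6453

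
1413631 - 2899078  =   - 1485447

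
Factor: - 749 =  - 7^1 * 107^1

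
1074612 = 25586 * 42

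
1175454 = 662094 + 513360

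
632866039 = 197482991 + 435383048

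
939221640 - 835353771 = 103867869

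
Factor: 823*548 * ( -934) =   -  2^3*137^1*467^1*823^1=- 421237736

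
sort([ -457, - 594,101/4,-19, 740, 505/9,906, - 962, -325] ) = [ - 962, - 594,-457, - 325 ,-19,101/4, 505/9, 740, 906]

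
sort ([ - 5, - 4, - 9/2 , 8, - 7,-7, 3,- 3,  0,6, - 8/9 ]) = [-7,-7, -5,-9/2,-4,-3, - 8/9,  0,  3,6,8] 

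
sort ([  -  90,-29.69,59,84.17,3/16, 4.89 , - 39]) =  [ - 90,  -  39,-29.69 , 3/16,4.89,59,84.17 ] 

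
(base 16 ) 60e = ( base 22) 34A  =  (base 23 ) 2L9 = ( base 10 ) 1550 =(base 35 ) 19a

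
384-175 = 209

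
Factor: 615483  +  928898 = 1544381 = 23^1*83^1*809^1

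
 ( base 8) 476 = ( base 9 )383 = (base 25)ci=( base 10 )318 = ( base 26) c6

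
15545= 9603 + 5942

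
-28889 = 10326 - 39215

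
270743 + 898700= 1169443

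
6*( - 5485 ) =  - 32910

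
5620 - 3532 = 2088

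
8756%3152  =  2452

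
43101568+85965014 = 129066582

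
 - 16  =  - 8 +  - 8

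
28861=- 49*( - 589 ) 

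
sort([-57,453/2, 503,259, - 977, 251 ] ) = [ - 977,-57,  453/2,251, 259,503 ]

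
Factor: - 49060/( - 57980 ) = 11^1*13^ ( - 1) = 11/13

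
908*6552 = 5949216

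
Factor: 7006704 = 2^4 *3^1*61^1*2393^1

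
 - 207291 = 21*(-9871)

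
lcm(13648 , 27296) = 27296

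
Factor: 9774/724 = 2^(-1 )*3^3 =27/2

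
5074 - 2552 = 2522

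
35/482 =35/482=0.07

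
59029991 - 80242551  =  -21212560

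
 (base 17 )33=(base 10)54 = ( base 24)26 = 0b110110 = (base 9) 60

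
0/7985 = 0 = 0.00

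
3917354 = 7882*497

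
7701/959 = 7701/959=8.03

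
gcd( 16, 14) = 2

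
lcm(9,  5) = 45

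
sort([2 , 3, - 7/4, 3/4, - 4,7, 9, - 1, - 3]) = [ - 4, - 3, - 7/4, - 1 , 3/4, 2,  3,7,9]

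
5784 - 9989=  - 4205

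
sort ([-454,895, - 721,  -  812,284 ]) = [ - 812,  -  721 , -454,284,895]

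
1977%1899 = 78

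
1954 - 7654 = -5700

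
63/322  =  9/46 =0.20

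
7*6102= 42714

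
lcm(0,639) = 0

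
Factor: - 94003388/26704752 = -23500847/6676188 = -2^( - 2 )*3^(-1)*83^( - 1 ) * 6703^(-1)*23500847^1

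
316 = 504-188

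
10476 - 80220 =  - 69744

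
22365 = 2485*9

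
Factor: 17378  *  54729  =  951080562  =  2^1 * 3^3*2027^1*8689^1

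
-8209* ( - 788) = 6468692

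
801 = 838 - 37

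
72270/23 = 3142 + 4/23 = 3142.17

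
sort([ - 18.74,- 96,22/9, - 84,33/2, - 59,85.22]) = [ - 96, - 84, - 59, - 18.74 , 22/9, 33/2, 85.22] 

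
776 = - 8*(-97)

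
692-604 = 88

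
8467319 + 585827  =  9053146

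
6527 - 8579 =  - 2052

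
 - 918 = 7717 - 8635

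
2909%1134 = 641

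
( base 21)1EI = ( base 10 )753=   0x2F1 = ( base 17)2A5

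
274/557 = 274/557 = 0.49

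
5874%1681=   831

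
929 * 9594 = 8912826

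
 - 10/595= -2/119 = -0.02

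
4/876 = 1/219 =0.00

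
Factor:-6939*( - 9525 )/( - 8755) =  - 3^4*5^1*17^( - 1)*103^( - 1)*127^1*257^1 = - 13218795/1751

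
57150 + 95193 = 152343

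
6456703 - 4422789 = 2033914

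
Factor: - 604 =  - 2^2*151^1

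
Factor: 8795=5^1*1759^1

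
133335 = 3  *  44445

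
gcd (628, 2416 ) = 4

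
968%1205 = 968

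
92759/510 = 92759/510= 181.88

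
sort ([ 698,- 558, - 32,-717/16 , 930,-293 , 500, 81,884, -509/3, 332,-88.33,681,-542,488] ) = [ -558 ,-542, - 293 , - 509/3 , - 88.33, - 717/16, - 32,  81 , 332, 488, 500,681 , 698,884,930 ] 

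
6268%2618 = 1032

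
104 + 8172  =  8276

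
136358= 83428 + 52930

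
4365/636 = 1455/212 = 6.86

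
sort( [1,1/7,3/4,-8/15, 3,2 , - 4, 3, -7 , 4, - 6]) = [ - 7, -6,-4, - 8/15,  1/7,3/4, 1 , 2,3, 3, 4] 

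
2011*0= 0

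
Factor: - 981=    - 3^2* 109^1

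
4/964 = 1/241 = 0.00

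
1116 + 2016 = 3132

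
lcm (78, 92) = 3588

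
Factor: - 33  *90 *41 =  - 2^1*3^3*5^1*11^1 *41^1 = -121770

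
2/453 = 2/453 =0.00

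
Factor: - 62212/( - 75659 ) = 2^2*103^1*151^1*75659^( - 1 )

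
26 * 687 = 17862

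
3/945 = 1/315=0.00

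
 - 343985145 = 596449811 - 940434956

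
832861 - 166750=666111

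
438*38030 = 16657140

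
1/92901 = 1/92901 = 0.00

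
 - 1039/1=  - 1039 = - 1039.00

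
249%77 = 18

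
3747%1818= 111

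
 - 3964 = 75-4039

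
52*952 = 49504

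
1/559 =1/559=0.00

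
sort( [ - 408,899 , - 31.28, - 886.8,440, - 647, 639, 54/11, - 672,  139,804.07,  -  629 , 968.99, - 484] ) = [ - 886.8, - 672, -647, - 629,- 484 ,-408 , - 31.28, 54/11,139,440, 639, 804.07,899, 968.99]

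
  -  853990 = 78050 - 932040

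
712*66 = 46992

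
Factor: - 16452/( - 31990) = 2^1*3^2*5^( - 1)*7^(-1) = 18/35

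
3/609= 1/203= 0.00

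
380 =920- 540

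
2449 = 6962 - 4513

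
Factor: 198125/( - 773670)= - 2^( - 1)*3^( - 1 )*5^3*17^ ( - 1 )*37^( -1)*41^( - 1)* 317^1 = -39625/154734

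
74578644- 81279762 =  - 6701118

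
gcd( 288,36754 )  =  2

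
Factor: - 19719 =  - 3^2*7^1*313^1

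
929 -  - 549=1478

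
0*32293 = 0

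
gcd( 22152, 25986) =426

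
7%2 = 1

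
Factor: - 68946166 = - 2^1 * 29^1*1188727^1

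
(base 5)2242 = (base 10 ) 322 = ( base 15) 167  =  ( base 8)502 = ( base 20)G2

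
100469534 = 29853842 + 70615692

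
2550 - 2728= - 178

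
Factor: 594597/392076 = 198199/130692 = 2^( - 2 )*3^( - 1)*47^1*4217^1*10891^(- 1)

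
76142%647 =443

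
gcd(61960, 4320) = 40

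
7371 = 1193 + 6178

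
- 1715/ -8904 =245/1272 = 0.19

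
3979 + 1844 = 5823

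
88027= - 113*(  -  779 )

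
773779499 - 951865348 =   -  178085849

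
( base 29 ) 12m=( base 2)1110011001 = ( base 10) 921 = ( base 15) 416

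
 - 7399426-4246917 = -11646343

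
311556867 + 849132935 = 1160689802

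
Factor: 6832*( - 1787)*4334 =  - 2^5*7^1*11^1 * 61^1*197^1*1787^1 =- 52912869856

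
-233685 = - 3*77895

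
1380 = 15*92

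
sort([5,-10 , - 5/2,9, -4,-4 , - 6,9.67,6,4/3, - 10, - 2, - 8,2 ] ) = [ - 10, - 10, - 8, - 6 , - 4  , - 4 ,-5/2, - 2, 4/3 , 2, 5,6,9 , 9.67]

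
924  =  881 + 43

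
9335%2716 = 1187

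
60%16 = 12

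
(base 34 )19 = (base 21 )21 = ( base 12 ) 37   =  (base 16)2b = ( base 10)43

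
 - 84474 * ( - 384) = 32438016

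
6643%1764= 1351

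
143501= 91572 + 51929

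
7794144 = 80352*97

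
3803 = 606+3197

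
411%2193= 411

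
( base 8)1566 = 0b1101110110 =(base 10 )886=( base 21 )204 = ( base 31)si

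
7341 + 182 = 7523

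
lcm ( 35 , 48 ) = 1680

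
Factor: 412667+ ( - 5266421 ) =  - 2^1 * 3^2*43^1 * 6271^1 =- 4853754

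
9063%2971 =150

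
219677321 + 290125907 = 509803228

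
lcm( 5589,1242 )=11178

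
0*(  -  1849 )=0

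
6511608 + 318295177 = 324806785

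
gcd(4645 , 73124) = 1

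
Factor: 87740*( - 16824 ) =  - 2^5 * 3^1*5^1*41^1*107^1*701^1 = - 1476137760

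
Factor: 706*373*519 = 136672422=2^1 * 3^1*173^1*353^1*373^1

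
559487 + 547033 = 1106520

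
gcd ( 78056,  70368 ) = 8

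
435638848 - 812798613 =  - 377159765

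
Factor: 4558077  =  3^2*67^1*7559^1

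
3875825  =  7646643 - 3770818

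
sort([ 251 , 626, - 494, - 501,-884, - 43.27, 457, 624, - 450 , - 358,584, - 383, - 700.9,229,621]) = [ - 884, - 700.9, - 501, - 494, - 450, - 383, -358, - 43.27, 229,251,457, 584, 621, 624 , 626]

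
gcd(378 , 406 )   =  14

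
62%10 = 2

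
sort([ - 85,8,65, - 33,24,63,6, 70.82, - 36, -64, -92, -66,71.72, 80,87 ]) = [ - 92, - 85, - 66, -64,-36,- 33,  6,8,24, 63 , 65,70.82,  71.72,80,  87 ] 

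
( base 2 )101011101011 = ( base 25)4bk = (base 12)174B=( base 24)4KB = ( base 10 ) 2795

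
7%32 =7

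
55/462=5/42 =0.12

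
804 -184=620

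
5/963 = 5/963 = 0.01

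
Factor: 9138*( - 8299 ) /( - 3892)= 37918131/1946 = 2^( - 1)*3^1*7^( - 1 )*43^1*139^( - 1 )* 193^1*1523^1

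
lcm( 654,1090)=3270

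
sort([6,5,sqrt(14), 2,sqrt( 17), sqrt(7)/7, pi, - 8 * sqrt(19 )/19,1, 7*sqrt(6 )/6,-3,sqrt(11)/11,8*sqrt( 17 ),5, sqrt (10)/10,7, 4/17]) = [ - 3, - 8*sqrt(19 )/19,4/17, sqrt (11)/11,sqrt( 10)/10,sqrt( 7 )/7,1,2,7*sqrt(6)/6,pi,sqrt(14),sqrt(17), 5,  5 , 6, 7,8*sqrt(17 )]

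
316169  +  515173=831342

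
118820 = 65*1828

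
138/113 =138/113 = 1.22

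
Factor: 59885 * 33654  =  2015369790 =2^1 * 3^1 * 5^1 * 7^1 * 29^1*59^1*71^1*79^1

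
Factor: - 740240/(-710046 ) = 760/729=2^3*3^( - 6 )*5^1*19^1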